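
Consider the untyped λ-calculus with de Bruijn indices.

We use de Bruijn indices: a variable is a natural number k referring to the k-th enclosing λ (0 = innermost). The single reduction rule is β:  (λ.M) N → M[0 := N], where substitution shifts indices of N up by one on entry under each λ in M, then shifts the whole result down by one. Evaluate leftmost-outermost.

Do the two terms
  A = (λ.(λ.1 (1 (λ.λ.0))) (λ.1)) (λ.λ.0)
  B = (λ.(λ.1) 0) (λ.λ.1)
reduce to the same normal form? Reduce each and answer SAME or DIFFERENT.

Term A:
  start: (λ.(λ.1 (1 (λ.λ.0))) (λ.1)) (λ.λ.0)
  [1] (λ.(λ.λ.0) ((λ.λ.0) (λ.λ.0))) (λ.λ.λ.0)
  [2] (λ.λ.0) ((λ.λ.0) (λ.λ.0))
  [3] λ.0

Term B:
  start: (λ.(λ.1) 0) (λ.λ.1)
  [1] (λ.λ.λ.1) (λ.λ.1)
  [2] λ.λ.1

Answer: DIFFERENT — A ⇓ λ.0, B ⇓ λ.λ.1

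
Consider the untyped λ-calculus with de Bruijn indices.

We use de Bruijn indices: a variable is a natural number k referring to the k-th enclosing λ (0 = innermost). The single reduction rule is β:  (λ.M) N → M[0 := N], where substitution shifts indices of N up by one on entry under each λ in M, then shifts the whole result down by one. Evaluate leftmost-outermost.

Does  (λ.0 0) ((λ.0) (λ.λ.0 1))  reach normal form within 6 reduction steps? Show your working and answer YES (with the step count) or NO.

Answer: YES — reaches normal form λ.0 (λ.λ.0 1) in 4 ≤ 6 steps

Derivation:
  start: (λ.0 0) ((λ.0) (λ.λ.0 1))
  step 1: (λ.0) (λ.λ.0 1) ((λ.0) (λ.λ.0 1))
  step 2: (λ.λ.0 1) ((λ.0) (λ.λ.0 1))
  step 3: λ.0 ((λ.0) (λ.λ.0 1))
  step 4: λ.0 (λ.λ.0 1)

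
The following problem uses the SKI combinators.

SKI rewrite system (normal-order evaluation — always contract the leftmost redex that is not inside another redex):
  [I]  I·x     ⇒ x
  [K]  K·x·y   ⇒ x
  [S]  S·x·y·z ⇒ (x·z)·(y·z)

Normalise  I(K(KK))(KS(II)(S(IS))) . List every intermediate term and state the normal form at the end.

  start: I(K(KK))(KS(II)(S(IS)))
  [1] K(KK)(KS(II)(S(IS)))
  [2] KK

Answer: normal form = KK  (in 2 steps)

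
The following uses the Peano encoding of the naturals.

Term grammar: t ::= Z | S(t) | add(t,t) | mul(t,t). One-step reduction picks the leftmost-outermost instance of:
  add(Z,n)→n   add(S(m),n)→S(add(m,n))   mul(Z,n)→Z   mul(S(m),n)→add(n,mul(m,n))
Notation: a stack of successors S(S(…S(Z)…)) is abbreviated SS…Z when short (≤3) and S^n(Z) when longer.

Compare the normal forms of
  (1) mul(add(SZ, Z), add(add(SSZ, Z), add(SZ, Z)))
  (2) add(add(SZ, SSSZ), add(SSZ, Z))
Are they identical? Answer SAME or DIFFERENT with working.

Answer: DIFFERENT — A ⇓ SSSZ, B ⇓ S^6(Z)

Working:
Term A:
  start: mul(add(SZ, Z), add(add(SSZ, Z), add(SZ, Z)))
  →1  mul(S(add(Z, Z)), add(add(SSZ, Z), add(SZ, Z)))
  →2  add(add(add(SSZ, Z), add(SZ, Z)), mul(add(Z, Z), add(add(SSZ, Z), add(SZ, Z))))
  →3  add(add(S(add(SZ, Z)), add(SZ, Z)), mul(add(Z, Z), add(add(SSZ, Z), add(SZ, Z))))
  →4  add(S(add(add(SZ, Z), add(SZ, Z))), mul(add(Z, Z), add(add(SSZ, Z), add(SZ, Z))))
  →5  S(add(add(add(SZ, Z), add(SZ, Z)), mul(add(Z, Z), add(add(SSZ, Z), add(SZ, Z)))))
  →6  S(add(add(S(add(Z, Z)), add(SZ, Z)), mul(add(Z, Z), add(add(SSZ, Z), add(SZ, Z)))))
  →7  S(add(S(add(add(Z, Z), add(SZ, Z))), mul(add(Z, Z), add(add(SSZ, Z), add(SZ, Z)))))
  →8  S(S(add(add(add(Z, Z), add(SZ, Z)), mul(add(Z, Z), add(add(SSZ, Z), add(SZ, Z))))))
  →9  S(S(add(add(Z, add(SZ, Z)), mul(add(Z, Z), add(add(SSZ, Z), add(SZ, Z))))))
  →10  S(S(add(add(SZ, Z), mul(add(Z, Z), add(add(SSZ, Z), add(SZ, Z))))))
  →11  S(S(add(S(add(Z, Z)), mul(add(Z, Z), add(add(SSZ, Z), add(SZ, Z))))))
  →12  S(S(S(add(add(Z, Z), mul(add(Z, Z), add(add(SSZ, Z), add(SZ, Z)))))))
  →13  S(S(S(add(Z, mul(add(Z, Z), add(add(SSZ, Z), add(SZ, Z)))))))
  →14  S(S(S(mul(add(Z, Z), add(add(SSZ, Z), add(SZ, Z))))))
  →15  S(S(S(mul(Z, add(add(SSZ, Z), add(SZ, Z))))))
  →16  SSSZ

Term B:
  start: add(add(SZ, SSSZ), add(SSZ, Z))
  →1  add(S(add(Z, SSSZ)), add(SSZ, Z))
  →2  S(add(add(Z, SSSZ), add(SSZ, Z)))
  →3  S(add(SSSZ, add(SSZ, Z)))
  →4  S(S(add(SSZ, add(SSZ, Z))))
  →5  S(S(S(add(SZ, add(SSZ, Z)))))
  →6  S(S(S(S(add(Z, add(SSZ, Z))))))
  →7  S(S(S(S(add(SSZ, Z)))))
  →8  S(S(S(S(S(add(SZ, Z))))))
  →9  S(S(S(S(S(S(add(Z, Z)))))))
  →10  S^6(Z)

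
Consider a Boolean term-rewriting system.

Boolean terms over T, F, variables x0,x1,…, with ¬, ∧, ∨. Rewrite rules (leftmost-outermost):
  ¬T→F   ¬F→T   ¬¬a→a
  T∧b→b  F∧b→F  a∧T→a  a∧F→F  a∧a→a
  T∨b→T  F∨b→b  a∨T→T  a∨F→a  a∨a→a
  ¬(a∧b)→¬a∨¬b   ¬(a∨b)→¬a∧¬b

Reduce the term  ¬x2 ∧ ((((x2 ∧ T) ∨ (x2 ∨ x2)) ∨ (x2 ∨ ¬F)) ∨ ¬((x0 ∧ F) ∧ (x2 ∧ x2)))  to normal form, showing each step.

Answer: normal form = ¬x2  (in 8 steps)

Reduction:
  start: ¬x2 ∧ ((((x2 ∧ T) ∨ (x2 ∨ x2)) ∨ (x2 ∨ ¬F)) ∨ ¬((x0 ∧ F) ∧ (x2 ∧ x2)))
  step 1: ¬x2 ∧ (((x2 ∨ (x2 ∨ x2)) ∨ (x2 ∨ ¬F)) ∨ ¬((x0 ∧ F) ∧ (x2 ∧ x2)))
  step 2: ¬x2 ∧ (((x2 ∨ x2) ∨ (x2 ∨ ¬F)) ∨ ¬((x0 ∧ F) ∧ (x2 ∧ x2)))
  step 3: ¬x2 ∧ ((x2 ∨ (x2 ∨ ¬F)) ∨ ¬((x0 ∧ F) ∧ (x2 ∧ x2)))
  step 4: ¬x2 ∧ ((x2 ∨ (x2 ∨ T)) ∨ ¬((x0 ∧ F) ∧ (x2 ∧ x2)))
  step 5: ¬x2 ∧ ((x2 ∨ T) ∨ ¬((x0 ∧ F) ∧ (x2 ∧ x2)))
  step 6: ¬x2 ∧ (T ∨ ¬((x0 ∧ F) ∧ (x2 ∧ x2)))
  step 7: ¬x2 ∧ T
  step 8: ¬x2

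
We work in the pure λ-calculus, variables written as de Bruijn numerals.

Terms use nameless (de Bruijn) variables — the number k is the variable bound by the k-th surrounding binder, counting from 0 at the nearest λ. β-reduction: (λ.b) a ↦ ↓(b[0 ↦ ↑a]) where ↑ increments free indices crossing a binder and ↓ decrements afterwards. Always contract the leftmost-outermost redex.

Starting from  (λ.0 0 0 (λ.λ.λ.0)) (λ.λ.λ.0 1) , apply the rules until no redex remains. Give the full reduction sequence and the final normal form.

  start: (λ.0 0 0 (λ.λ.λ.0)) (λ.λ.λ.0 1)
  →1  (λ.λ.λ.0 1) (λ.λ.λ.0 1) (λ.λ.λ.0 1) (λ.λ.λ.0)
  →2  (λ.λ.0 1) (λ.λ.λ.0 1) (λ.λ.λ.0)
  →3  (λ.0 (λ.λ.λ.0 1)) (λ.λ.λ.0)
  →4  (λ.λ.λ.0) (λ.λ.λ.0 1)
  →5  λ.λ.0

Answer: normal form = λ.λ.0  (in 5 steps)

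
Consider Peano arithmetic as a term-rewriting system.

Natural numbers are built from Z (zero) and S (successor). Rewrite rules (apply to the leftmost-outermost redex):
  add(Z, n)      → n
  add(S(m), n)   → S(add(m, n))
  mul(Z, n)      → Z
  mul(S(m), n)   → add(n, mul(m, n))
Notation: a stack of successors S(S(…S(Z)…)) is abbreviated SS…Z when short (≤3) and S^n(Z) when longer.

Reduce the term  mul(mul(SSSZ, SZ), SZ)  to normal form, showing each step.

  start: mul(mul(SSSZ, SZ), SZ)
  →1  mul(add(SZ, mul(SSZ, SZ)), SZ)
  →2  mul(S(add(Z, mul(SSZ, SZ))), SZ)
  →3  add(SZ, mul(add(Z, mul(SSZ, SZ)), SZ))
  →4  S(add(Z, mul(add(Z, mul(SSZ, SZ)), SZ)))
  →5  S(mul(add(Z, mul(SSZ, SZ)), SZ))
  →6  S(mul(mul(SSZ, SZ), SZ))
  →7  S(mul(add(SZ, mul(SZ, SZ)), SZ))
  →8  S(mul(S(add(Z, mul(SZ, SZ))), SZ))
  →9  S(add(SZ, mul(add(Z, mul(SZ, SZ)), SZ)))
  →10  S(S(add(Z, mul(add(Z, mul(SZ, SZ)), SZ))))
  →11  S(S(mul(add(Z, mul(SZ, SZ)), SZ)))
  →12  S(S(mul(mul(SZ, SZ), SZ)))
  →13  S(S(mul(add(SZ, mul(Z, SZ)), SZ)))
  →14  S(S(mul(S(add(Z, mul(Z, SZ))), SZ)))
  →15  S(S(add(SZ, mul(add(Z, mul(Z, SZ)), SZ))))
  →16  S(S(S(add(Z, mul(add(Z, mul(Z, SZ)), SZ)))))
  →17  S(S(S(mul(add(Z, mul(Z, SZ)), SZ))))
  →18  S(S(S(mul(mul(Z, SZ), SZ))))
  →19  S(S(S(mul(Z, SZ))))
  →20  SSSZ

Answer: normal form = SSSZ  (in 20 steps)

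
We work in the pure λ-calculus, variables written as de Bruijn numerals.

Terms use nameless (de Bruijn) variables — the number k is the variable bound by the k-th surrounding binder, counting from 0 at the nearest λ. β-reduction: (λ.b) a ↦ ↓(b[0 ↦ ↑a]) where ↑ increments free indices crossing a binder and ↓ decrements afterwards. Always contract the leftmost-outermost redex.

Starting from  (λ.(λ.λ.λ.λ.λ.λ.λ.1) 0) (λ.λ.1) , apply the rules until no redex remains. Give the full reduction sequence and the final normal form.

Answer: normal form = λ.λ.λ.λ.λ.λ.1  (in 2 steps)

Reduction:
  start: (λ.(λ.λ.λ.λ.λ.λ.λ.1) 0) (λ.λ.1)
  [1] (λ.λ.λ.λ.λ.λ.λ.1) (λ.λ.1)
  [2] λ.λ.λ.λ.λ.λ.1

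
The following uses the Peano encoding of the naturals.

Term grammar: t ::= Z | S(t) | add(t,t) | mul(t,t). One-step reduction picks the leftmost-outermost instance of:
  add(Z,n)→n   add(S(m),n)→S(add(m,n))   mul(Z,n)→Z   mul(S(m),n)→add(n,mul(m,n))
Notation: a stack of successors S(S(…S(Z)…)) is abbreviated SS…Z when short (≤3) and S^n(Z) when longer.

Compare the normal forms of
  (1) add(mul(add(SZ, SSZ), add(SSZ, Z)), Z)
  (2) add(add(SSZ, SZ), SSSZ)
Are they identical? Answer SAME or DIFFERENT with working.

Answer: SAME — A ⇓ S^6(Z), B ⇓ S^6(Z)

Derivation:
Term A:
  start: add(mul(add(SZ, SSZ), add(SSZ, Z)), Z)
  →1  add(mul(S(add(Z, SSZ)), add(SSZ, Z)), Z)
  →2  add(add(add(SSZ, Z), mul(add(Z, SSZ), add(SSZ, Z))), Z)
  →3  add(add(S(add(SZ, Z)), mul(add(Z, SSZ), add(SSZ, Z))), Z)
  →4  add(S(add(add(SZ, Z), mul(add(Z, SSZ), add(SSZ, Z)))), Z)
  →5  S(add(add(add(SZ, Z), mul(add(Z, SSZ), add(SSZ, Z))), Z))
  →6  S(add(add(S(add(Z, Z)), mul(add(Z, SSZ), add(SSZ, Z))), Z))
  →7  S(add(S(add(add(Z, Z), mul(add(Z, SSZ), add(SSZ, Z)))), Z))
  →8  S(S(add(add(add(Z, Z), mul(add(Z, SSZ), add(SSZ, Z))), Z)))
  →9  S(S(add(add(Z, mul(add(Z, SSZ), add(SSZ, Z))), Z)))
  →10  S(S(add(mul(add(Z, SSZ), add(SSZ, Z)), Z)))
  →11  S(S(add(mul(SSZ, add(SSZ, Z)), Z)))
  →12  S(S(add(add(add(SSZ, Z), mul(SZ, add(SSZ, Z))), Z)))
  →13  S(S(add(add(S(add(SZ, Z)), mul(SZ, add(SSZ, Z))), Z)))
  →14  S(S(add(S(add(add(SZ, Z), mul(SZ, add(SSZ, Z)))), Z)))
  →15  S(S(S(add(add(add(SZ, Z), mul(SZ, add(SSZ, Z))), Z))))
  →16  S(S(S(add(add(S(add(Z, Z)), mul(SZ, add(SSZ, Z))), Z))))
  →17  S(S(S(add(S(add(add(Z, Z), mul(SZ, add(SSZ, Z)))), Z))))
  →18  S(S(S(S(add(add(add(Z, Z), mul(SZ, add(SSZ, Z))), Z)))))
  →19  S(S(S(S(add(add(Z, mul(SZ, add(SSZ, Z))), Z)))))
  →20  S(S(S(S(add(mul(SZ, add(SSZ, Z)), Z)))))
  →21  S(S(S(S(add(add(add(SSZ, Z), mul(Z, add(SSZ, Z))), Z)))))
  →22  S(S(S(S(add(add(S(add(SZ, Z)), mul(Z, add(SSZ, Z))), Z)))))
  →23  S(S(S(S(add(S(add(add(SZ, Z), mul(Z, add(SSZ, Z)))), Z)))))
  →24  S(S(S(S(S(add(add(add(SZ, Z), mul(Z, add(SSZ, Z))), Z))))))
  →25  S(S(S(S(S(add(add(S(add(Z, Z)), mul(Z, add(SSZ, Z))), Z))))))
  →26  S(S(S(S(S(add(S(add(add(Z, Z), mul(Z, add(SSZ, Z)))), Z))))))
  →27  S(S(S(S(S(S(add(add(add(Z, Z), mul(Z, add(SSZ, Z))), Z)))))))
  →28  S(S(S(S(S(S(add(add(Z, mul(Z, add(SSZ, Z))), Z)))))))
  →29  S(S(S(S(S(S(add(mul(Z, add(SSZ, Z)), Z)))))))
  →30  S(S(S(S(S(S(add(Z, Z)))))))
  →31  S^6(Z)

Term B:
  start: add(add(SSZ, SZ), SSSZ)
  →1  add(S(add(SZ, SZ)), SSSZ)
  →2  S(add(add(SZ, SZ), SSSZ))
  →3  S(add(S(add(Z, SZ)), SSSZ))
  →4  S(S(add(add(Z, SZ), SSSZ)))
  →5  S(S(add(SZ, SSSZ)))
  →6  S(S(S(add(Z, SSSZ))))
  →7  S^6(Z)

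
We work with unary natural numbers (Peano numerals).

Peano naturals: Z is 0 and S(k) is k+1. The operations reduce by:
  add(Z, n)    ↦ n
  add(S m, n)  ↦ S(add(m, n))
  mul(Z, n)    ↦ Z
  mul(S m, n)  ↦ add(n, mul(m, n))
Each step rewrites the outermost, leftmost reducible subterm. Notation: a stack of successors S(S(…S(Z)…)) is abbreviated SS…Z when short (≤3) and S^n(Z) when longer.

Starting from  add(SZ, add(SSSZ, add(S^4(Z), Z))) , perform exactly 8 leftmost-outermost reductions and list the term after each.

  start: add(SZ, add(SSSZ, add(S^4(Z), Z)))
  →1  S(add(Z, add(SSSZ, add(S^4(Z), Z))))
  →2  S(add(SSSZ, add(S^4(Z), Z)))
  →3  S(S(add(SSZ, add(S^4(Z), Z))))
  →4  S(S(S(add(SZ, add(S^4(Z), Z)))))
  →5  S(S(S(S(add(Z, add(S^4(Z), Z))))))
  →6  S(S(S(S(add(S^4(Z), Z)))))
  →7  S(S(S(S(S(add(SSSZ, Z))))))
  →8  S(S(S(S(S(S(add(SSZ, Z)))))))

Answer: after 8 steps: S(S(S(S(S(S(add(SSZ, Z)))))))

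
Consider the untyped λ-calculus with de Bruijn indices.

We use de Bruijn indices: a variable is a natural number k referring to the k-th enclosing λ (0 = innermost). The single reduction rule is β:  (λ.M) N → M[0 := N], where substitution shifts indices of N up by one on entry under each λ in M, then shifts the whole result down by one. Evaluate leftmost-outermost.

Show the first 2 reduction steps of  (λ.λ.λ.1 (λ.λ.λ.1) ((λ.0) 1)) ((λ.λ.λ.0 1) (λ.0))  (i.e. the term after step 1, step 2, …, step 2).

Answer: after 2 steps: λ.λ.1 (λ.λ.λ.1) 1

Working:
  start: (λ.λ.λ.1 (λ.λ.λ.1) ((λ.0) 1)) ((λ.λ.λ.0 1) (λ.0))
  →1  λ.λ.1 (λ.λ.λ.1) ((λ.0) 1)
  →2  λ.λ.1 (λ.λ.λ.1) 1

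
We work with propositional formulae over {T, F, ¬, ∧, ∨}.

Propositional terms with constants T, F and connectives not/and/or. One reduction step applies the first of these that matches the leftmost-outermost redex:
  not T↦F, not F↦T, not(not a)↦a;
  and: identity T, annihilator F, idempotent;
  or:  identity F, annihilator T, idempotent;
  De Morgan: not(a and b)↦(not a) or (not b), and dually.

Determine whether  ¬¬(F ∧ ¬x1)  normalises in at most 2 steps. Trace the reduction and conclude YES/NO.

Answer: YES — reaches normal form F in 2 ≤ 2 steps

Working:
  start: ¬¬(F ∧ ¬x1)
  →1  F ∧ ¬x1
  →2  F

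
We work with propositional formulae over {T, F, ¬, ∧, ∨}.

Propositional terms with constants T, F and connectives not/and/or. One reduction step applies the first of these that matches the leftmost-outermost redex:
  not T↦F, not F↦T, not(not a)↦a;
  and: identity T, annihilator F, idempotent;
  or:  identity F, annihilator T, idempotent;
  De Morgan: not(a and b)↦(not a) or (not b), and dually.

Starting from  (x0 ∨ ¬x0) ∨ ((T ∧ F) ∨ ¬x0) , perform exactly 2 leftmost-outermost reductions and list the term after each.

  start: (x0 ∨ ¬x0) ∨ ((T ∧ F) ∨ ¬x0)
  [1] (x0 ∨ ¬x0) ∨ (F ∨ ¬x0)
  [2] (x0 ∨ ¬x0) ∨ ¬x0

Answer: after 2 steps: (x0 ∨ ¬x0) ∨ ¬x0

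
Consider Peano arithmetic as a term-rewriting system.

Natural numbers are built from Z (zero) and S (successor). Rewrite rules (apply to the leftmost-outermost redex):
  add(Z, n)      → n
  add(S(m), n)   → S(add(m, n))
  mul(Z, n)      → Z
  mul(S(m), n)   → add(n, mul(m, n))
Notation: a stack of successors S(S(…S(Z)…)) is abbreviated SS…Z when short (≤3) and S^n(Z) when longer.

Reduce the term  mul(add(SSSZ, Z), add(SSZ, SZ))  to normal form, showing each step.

Answer: normal form = S^9(Z)  (in 29 steps)

Reduction:
  start: mul(add(SSSZ, Z), add(SSZ, SZ))
  →1  mul(S(add(SSZ, Z)), add(SSZ, SZ))
  →2  add(add(SSZ, SZ), mul(add(SSZ, Z), add(SSZ, SZ)))
  →3  add(S(add(SZ, SZ)), mul(add(SSZ, Z), add(SSZ, SZ)))
  →4  S(add(add(SZ, SZ), mul(add(SSZ, Z), add(SSZ, SZ))))
  →5  S(add(S(add(Z, SZ)), mul(add(SSZ, Z), add(SSZ, SZ))))
  →6  S(S(add(add(Z, SZ), mul(add(SSZ, Z), add(SSZ, SZ)))))
  →7  S(S(add(SZ, mul(add(SSZ, Z), add(SSZ, SZ)))))
  →8  S(S(S(add(Z, mul(add(SSZ, Z), add(SSZ, SZ))))))
  →9  S(S(S(mul(add(SSZ, Z), add(SSZ, SZ)))))
  →10  S(S(S(mul(S(add(SZ, Z)), add(SSZ, SZ)))))
  →11  S(S(S(add(add(SSZ, SZ), mul(add(SZ, Z), add(SSZ, SZ))))))
  →12  S(S(S(add(S(add(SZ, SZ)), mul(add(SZ, Z), add(SSZ, SZ))))))
  →13  S(S(S(S(add(add(SZ, SZ), mul(add(SZ, Z), add(SSZ, SZ)))))))
  →14  S(S(S(S(add(S(add(Z, SZ)), mul(add(SZ, Z), add(SSZ, SZ)))))))
  →15  S(S(S(S(S(add(add(Z, SZ), mul(add(SZ, Z), add(SSZ, SZ))))))))
  →16  S(S(S(S(S(add(SZ, mul(add(SZ, Z), add(SSZ, SZ))))))))
  →17  S(S(S(S(S(S(add(Z, mul(add(SZ, Z), add(SSZ, SZ)))))))))
  →18  S(S(S(S(S(S(mul(add(SZ, Z), add(SSZ, SZ))))))))
  →19  S(S(S(S(S(S(mul(S(add(Z, Z)), add(SSZ, SZ))))))))
  →20  S(S(S(S(S(S(add(add(SSZ, SZ), mul(add(Z, Z), add(SSZ, SZ)))))))))
  →21  S(S(S(S(S(S(add(S(add(SZ, SZ)), mul(add(Z, Z), add(SSZ, SZ)))))))))
  →22  S(S(S(S(S(S(S(add(add(SZ, SZ), mul(add(Z, Z), add(SSZ, SZ))))))))))
  →23  S(S(S(S(S(S(S(add(S(add(Z, SZ)), mul(add(Z, Z), add(SSZ, SZ))))))))))
  →24  S(S(S(S(S(S(S(S(add(add(Z, SZ), mul(add(Z, Z), add(SSZ, SZ)))))))))))
  →25  S(S(S(S(S(S(S(S(add(SZ, mul(add(Z, Z), add(SSZ, SZ)))))))))))
  →26  S(S(S(S(S(S(S(S(S(add(Z, mul(add(Z, Z), add(SSZ, SZ))))))))))))
  →27  S(S(S(S(S(S(S(S(S(mul(add(Z, Z), add(SSZ, SZ)))))))))))
  →28  S(S(S(S(S(S(S(S(S(mul(Z, add(SSZ, SZ)))))))))))
  →29  S^9(Z)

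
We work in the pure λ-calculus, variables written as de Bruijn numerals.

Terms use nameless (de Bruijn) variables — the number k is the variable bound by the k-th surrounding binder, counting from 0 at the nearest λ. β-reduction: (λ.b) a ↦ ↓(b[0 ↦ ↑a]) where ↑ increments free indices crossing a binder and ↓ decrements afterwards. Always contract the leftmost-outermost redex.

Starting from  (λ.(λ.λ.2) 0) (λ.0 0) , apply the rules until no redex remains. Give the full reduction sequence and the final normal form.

Answer: normal form = λ.λ.0 0  (in 2 steps)

Reduction:
  start: (λ.(λ.λ.2) 0) (λ.0 0)
  [1] (λ.λ.λ.0 0) (λ.0 0)
  [2] λ.λ.0 0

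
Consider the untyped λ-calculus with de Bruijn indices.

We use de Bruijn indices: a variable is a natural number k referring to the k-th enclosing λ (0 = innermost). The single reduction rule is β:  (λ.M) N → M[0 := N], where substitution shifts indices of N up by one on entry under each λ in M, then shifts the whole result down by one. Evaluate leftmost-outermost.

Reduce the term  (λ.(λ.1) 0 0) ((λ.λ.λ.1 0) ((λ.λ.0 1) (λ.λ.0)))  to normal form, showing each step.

  start: (λ.(λ.1) 0 0) ((λ.λ.λ.1 0) ((λ.λ.0 1) (λ.λ.0)))
  step 1: (λ.(λ.λ.λ.1 0) ((λ.λ.0 1) (λ.λ.0))) ((λ.λ.λ.1 0) ((λ.λ.0 1) (λ.λ.0))) ((λ.λ.λ.1 0) ((λ.λ.0 1) (λ.λ.0)))
  step 2: (λ.λ.λ.1 0) ((λ.λ.0 1) (λ.λ.0)) ((λ.λ.λ.1 0) ((λ.λ.0 1) (λ.λ.0)))
  step 3: (λ.λ.1 0) ((λ.λ.λ.1 0) ((λ.λ.0 1) (λ.λ.0)))
  step 4: λ.(λ.λ.λ.1 0) ((λ.λ.0 1) (λ.λ.0)) 0
  step 5: λ.(λ.λ.1 0) 0
  step 6: λ.λ.1 0

Answer: normal form = λ.λ.1 0  (in 6 steps)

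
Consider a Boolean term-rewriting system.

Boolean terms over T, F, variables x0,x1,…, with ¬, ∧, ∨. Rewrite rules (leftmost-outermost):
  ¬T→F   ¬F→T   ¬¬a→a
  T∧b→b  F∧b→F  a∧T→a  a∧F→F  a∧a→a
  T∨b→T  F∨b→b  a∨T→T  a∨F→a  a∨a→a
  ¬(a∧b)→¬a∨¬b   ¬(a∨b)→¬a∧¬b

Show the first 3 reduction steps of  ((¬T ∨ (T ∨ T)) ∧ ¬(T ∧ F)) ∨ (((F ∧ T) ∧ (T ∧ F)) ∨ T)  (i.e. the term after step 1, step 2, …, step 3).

  start: ((¬T ∨ (T ∨ T)) ∧ ¬(T ∧ F)) ∨ (((F ∧ T) ∧ (T ∧ F)) ∨ T)
  [1] ((F ∨ (T ∨ T)) ∧ ¬(T ∧ F)) ∨ (((F ∧ T) ∧ (T ∧ F)) ∨ T)
  [2] ((T ∨ T) ∧ ¬(T ∧ F)) ∨ (((F ∧ T) ∧ (T ∧ F)) ∨ T)
  [3] (T ∧ ¬(T ∧ F)) ∨ (((F ∧ T) ∧ (T ∧ F)) ∨ T)

Answer: after 3 steps: (T ∧ ¬(T ∧ F)) ∨ (((F ∧ T) ∧ (T ∧ F)) ∨ T)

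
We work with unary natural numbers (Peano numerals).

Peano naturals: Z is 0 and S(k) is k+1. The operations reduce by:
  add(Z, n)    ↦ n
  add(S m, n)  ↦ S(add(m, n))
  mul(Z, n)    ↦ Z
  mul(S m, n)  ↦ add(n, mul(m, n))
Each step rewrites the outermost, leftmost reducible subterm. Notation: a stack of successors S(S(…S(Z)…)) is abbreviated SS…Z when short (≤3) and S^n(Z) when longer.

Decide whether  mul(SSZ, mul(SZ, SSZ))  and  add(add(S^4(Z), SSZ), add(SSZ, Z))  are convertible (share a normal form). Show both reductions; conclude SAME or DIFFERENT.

Answer: DIFFERENT — A ⇓ S^4(Z), B ⇓ S^8(Z)

Working:
Term A:
  start: mul(SSZ, mul(SZ, SSZ))
  →1  add(mul(SZ, SSZ), mul(SZ, mul(SZ, SSZ)))
  →2  add(add(SSZ, mul(Z, SSZ)), mul(SZ, mul(SZ, SSZ)))
  →3  add(S(add(SZ, mul(Z, SSZ))), mul(SZ, mul(SZ, SSZ)))
  →4  S(add(add(SZ, mul(Z, SSZ)), mul(SZ, mul(SZ, SSZ))))
  →5  S(add(S(add(Z, mul(Z, SSZ))), mul(SZ, mul(SZ, SSZ))))
  →6  S(S(add(add(Z, mul(Z, SSZ)), mul(SZ, mul(SZ, SSZ)))))
  →7  S(S(add(mul(Z, SSZ), mul(SZ, mul(SZ, SSZ)))))
  →8  S(S(add(Z, mul(SZ, mul(SZ, SSZ)))))
  →9  S(S(mul(SZ, mul(SZ, SSZ))))
  →10  S(S(add(mul(SZ, SSZ), mul(Z, mul(SZ, SSZ)))))
  →11  S(S(add(add(SSZ, mul(Z, SSZ)), mul(Z, mul(SZ, SSZ)))))
  →12  S(S(add(S(add(SZ, mul(Z, SSZ))), mul(Z, mul(SZ, SSZ)))))
  →13  S(S(S(add(add(SZ, mul(Z, SSZ)), mul(Z, mul(SZ, SSZ))))))
  →14  S(S(S(add(S(add(Z, mul(Z, SSZ))), mul(Z, mul(SZ, SSZ))))))
  →15  S(S(S(S(add(add(Z, mul(Z, SSZ)), mul(Z, mul(SZ, SSZ)))))))
  →16  S(S(S(S(add(mul(Z, SSZ), mul(Z, mul(SZ, SSZ)))))))
  →17  S(S(S(S(add(Z, mul(Z, mul(SZ, SSZ)))))))
  →18  S(S(S(S(mul(Z, mul(SZ, SSZ))))))
  →19  S^4(Z)

Term B:
  start: add(add(S^4(Z), SSZ), add(SSZ, Z))
  →1  add(S(add(SSSZ, SSZ)), add(SSZ, Z))
  →2  S(add(add(SSSZ, SSZ), add(SSZ, Z)))
  →3  S(add(S(add(SSZ, SSZ)), add(SSZ, Z)))
  →4  S(S(add(add(SSZ, SSZ), add(SSZ, Z))))
  →5  S(S(add(S(add(SZ, SSZ)), add(SSZ, Z))))
  →6  S(S(S(add(add(SZ, SSZ), add(SSZ, Z)))))
  →7  S(S(S(add(S(add(Z, SSZ)), add(SSZ, Z)))))
  →8  S(S(S(S(add(add(Z, SSZ), add(SSZ, Z))))))
  →9  S(S(S(S(add(SSZ, add(SSZ, Z))))))
  →10  S(S(S(S(S(add(SZ, add(SSZ, Z)))))))
  →11  S(S(S(S(S(S(add(Z, add(SSZ, Z))))))))
  →12  S(S(S(S(S(S(add(SSZ, Z)))))))
  →13  S(S(S(S(S(S(S(add(SZ, Z))))))))
  →14  S(S(S(S(S(S(S(S(add(Z, Z)))))))))
  →15  S^8(Z)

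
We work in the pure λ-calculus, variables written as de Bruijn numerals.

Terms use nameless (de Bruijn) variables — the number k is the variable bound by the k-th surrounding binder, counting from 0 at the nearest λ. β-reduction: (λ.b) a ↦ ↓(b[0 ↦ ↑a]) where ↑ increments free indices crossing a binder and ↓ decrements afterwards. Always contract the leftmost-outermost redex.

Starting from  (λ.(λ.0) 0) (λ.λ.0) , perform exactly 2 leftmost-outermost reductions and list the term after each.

  start: (λ.(λ.0) 0) (λ.λ.0)
  [1] (λ.0) (λ.λ.0)
  [2] λ.λ.0

Answer: after 2 steps: λ.λ.0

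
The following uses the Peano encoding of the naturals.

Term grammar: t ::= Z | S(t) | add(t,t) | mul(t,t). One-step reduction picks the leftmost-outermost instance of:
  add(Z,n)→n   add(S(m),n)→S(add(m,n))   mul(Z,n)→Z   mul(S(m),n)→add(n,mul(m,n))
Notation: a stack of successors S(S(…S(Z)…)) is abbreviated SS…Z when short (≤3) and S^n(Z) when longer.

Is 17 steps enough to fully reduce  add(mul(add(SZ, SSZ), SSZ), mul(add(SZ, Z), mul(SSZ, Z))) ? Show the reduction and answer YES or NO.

Answer: NO — after 17 steps the term is S(S(S(S(S(add(add(SZ, mul(Z, SSZ)), mul(add(SZ, Z), mul(SSZ, Z)))))))), not yet normal

Derivation:
  start: add(mul(add(SZ, SSZ), SSZ), mul(add(SZ, Z), mul(SSZ, Z)))
  →1  add(mul(S(add(Z, SSZ)), SSZ), mul(add(SZ, Z), mul(SSZ, Z)))
  →2  add(add(SSZ, mul(add(Z, SSZ), SSZ)), mul(add(SZ, Z), mul(SSZ, Z)))
  →3  add(S(add(SZ, mul(add(Z, SSZ), SSZ))), mul(add(SZ, Z), mul(SSZ, Z)))
  →4  S(add(add(SZ, mul(add(Z, SSZ), SSZ)), mul(add(SZ, Z), mul(SSZ, Z))))
  →5  S(add(S(add(Z, mul(add(Z, SSZ), SSZ))), mul(add(SZ, Z), mul(SSZ, Z))))
  →6  S(S(add(add(Z, mul(add(Z, SSZ), SSZ)), mul(add(SZ, Z), mul(SSZ, Z)))))
  →7  S(S(add(mul(add(Z, SSZ), SSZ), mul(add(SZ, Z), mul(SSZ, Z)))))
  →8  S(S(add(mul(SSZ, SSZ), mul(add(SZ, Z), mul(SSZ, Z)))))
  →9  S(S(add(add(SSZ, mul(SZ, SSZ)), mul(add(SZ, Z), mul(SSZ, Z)))))
  →10  S(S(add(S(add(SZ, mul(SZ, SSZ))), mul(add(SZ, Z), mul(SSZ, Z)))))
  →11  S(S(S(add(add(SZ, mul(SZ, SSZ)), mul(add(SZ, Z), mul(SSZ, Z))))))
  →12  S(S(S(add(S(add(Z, mul(SZ, SSZ))), mul(add(SZ, Z), mul(SSZ, Z))))))
  →13  S(S(S(S(add(add(Z, mul(SZ, SSZ)), mul(add(SZ, Z), mul(SSZ, Z)))))))
  →14  S(S(S(S(add(mul(SZ, SSZ), mul(add(SZ, Z), mul(SSZ, Z)))))))
  →15  S(S(S(S(add(add(SSZ, mul(Z, SSZ)), mul(add(SZ, Z), mul(SSZ, Z)))))))
  →16  S(S(S(S(add(S(add(SZ, mul(Z, SSZ))), mul(add(SZ, Z), mul(SSZ, Z)))))))
  →17  S(S(S(S(S(add(add(SZ, mul(Z, SSZ)), mul(add(SZ, Z), mul(SSZ, Z))))))))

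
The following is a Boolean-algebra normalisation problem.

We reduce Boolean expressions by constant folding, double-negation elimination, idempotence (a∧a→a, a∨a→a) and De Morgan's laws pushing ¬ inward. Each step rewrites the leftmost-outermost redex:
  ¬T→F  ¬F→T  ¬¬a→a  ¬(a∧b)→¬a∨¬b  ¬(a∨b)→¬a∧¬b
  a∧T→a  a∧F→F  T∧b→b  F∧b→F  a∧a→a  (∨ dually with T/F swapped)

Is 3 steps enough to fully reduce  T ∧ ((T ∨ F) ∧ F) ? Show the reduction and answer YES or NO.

  start: T ∧ ((T ∨ F) ∧ F)
  [1] (T ∨ F) ∧ F
  [2] F

Answer: YES — reaches normal form F in 2 ≤ 3 steps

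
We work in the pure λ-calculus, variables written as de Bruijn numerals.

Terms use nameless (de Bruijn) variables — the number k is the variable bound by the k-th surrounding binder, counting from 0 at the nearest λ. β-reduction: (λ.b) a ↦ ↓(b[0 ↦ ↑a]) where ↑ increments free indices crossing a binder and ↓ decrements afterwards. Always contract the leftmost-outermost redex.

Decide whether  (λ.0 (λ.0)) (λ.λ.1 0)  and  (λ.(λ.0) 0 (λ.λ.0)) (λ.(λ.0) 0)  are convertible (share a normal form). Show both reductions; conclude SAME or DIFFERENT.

Term A:
  start: (λ.0 (λ.0)) (λ.λ.1 0)
  [1] (λ.λ.1 0) (λ.0)
  [2] λ.(λ.0) 0
  [3] λ.0

Term B:
  start: (λ.(λ.0) 0 (λ.λ.0)) (λ.(λ.0) 0)
  [1] (λ.0) (λ.(λ.0) 0) (λ.λ.0)
  [2] (λ.(λ.0) 0) (λ.λ.0)
  [3] (λ.0) (λ.λ.0)
  [4] λ.λ.0

Answer: DIFFERENT — A ⇓ λ.0, B ⇓ λ.λ.0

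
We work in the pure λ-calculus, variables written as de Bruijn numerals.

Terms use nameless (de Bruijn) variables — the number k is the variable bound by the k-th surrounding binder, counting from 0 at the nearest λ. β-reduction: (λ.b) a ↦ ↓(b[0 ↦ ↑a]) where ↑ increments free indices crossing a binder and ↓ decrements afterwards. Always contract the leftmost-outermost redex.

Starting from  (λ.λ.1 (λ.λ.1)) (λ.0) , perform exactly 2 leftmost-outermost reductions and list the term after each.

  start: (λ.λ.1 (λ.λ.1)) (λ.0)
  [1] λ.(λ.0) (λ.λ.1)
  [2] λ.λ.λ.1

Answer: after 2 steps: λ.λ.λ.1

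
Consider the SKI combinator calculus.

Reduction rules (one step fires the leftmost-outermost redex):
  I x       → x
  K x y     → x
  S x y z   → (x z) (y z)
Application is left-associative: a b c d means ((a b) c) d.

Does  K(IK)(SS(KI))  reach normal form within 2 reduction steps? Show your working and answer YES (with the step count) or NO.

  start: K(IK)(SS(KI))
  →1  IK
  →2  K

Answer: YES — reaches normal form K in 2 ≤ 2 steps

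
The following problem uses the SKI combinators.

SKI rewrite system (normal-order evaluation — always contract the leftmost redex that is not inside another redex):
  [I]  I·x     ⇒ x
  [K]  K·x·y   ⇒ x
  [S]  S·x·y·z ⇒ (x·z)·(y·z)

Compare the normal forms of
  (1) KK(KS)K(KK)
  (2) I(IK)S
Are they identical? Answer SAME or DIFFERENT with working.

Answer: DIFFERENT — A ⇓ K, B ⇓ KS

Working:
Term A:
  start: KK(KS)K(KK)
  →1  KK(KK)
  →2  K

Term B:
  start: I(IK)S
  →1  IKS
  →2  KS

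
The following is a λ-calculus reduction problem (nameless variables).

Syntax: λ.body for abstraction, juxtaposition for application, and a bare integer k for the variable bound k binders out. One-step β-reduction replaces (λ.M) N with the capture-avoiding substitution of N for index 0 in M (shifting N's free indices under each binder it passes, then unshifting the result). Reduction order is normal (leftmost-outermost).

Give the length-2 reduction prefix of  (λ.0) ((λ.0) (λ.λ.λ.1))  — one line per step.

Answer: after 2 steps: λ.λ.λ.1

Derivation:
  start: (λ.0) ((λ.0) (λ.λ.λ.1))
  →1  (λ.0) (λ.λ.λ.1)
  →2  λ.λ.λ.1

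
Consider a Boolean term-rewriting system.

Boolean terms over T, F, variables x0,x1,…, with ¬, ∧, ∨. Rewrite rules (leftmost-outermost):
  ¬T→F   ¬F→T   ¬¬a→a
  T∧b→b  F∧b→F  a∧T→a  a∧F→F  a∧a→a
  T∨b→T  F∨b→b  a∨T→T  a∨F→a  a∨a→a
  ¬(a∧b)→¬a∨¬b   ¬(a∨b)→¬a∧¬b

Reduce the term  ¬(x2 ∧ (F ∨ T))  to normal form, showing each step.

  start: ¬(x2 ∧ (F ∨ T))
  [1] ¬x2 ∨ ¬(F ∨ T)
  [2] ¬x2 ∨ (¬F ∧ ¬T)
  [3] ¬x2 ∨ (T ∧ ¬T)
  [4] ¬x2 ∨ ¬T
  [5] ¬x2 ∨ F
  [6] ¬x2

Answer: normal form = ¬x2  (in 6 steps)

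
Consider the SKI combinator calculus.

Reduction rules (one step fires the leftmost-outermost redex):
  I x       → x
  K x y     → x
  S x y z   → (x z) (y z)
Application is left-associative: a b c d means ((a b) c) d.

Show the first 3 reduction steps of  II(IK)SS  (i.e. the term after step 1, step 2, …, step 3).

Answer: after 3 steps: KSS

Working:
  start: II(IK)SS
  →1  I(IK)SS
  →2  IKSS
  →3  KSS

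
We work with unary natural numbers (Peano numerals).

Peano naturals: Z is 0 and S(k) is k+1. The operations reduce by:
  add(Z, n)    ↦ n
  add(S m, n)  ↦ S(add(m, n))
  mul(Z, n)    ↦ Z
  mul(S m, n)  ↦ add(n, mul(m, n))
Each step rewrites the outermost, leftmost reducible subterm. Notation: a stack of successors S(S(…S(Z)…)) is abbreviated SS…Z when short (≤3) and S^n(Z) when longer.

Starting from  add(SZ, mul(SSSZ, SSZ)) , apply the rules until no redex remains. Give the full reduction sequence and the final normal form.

  start: add(SZ, mul(SSSZ, SSZ))
  [1] S(add(Z, mul(SSSZ, SSZ)))
  [2] S(mul(SSSZ, SSZ))
  [3] S(add(SSZ, mul(SSZ, SSZ)))
  [4] S(S(add(SZ, mul(SSZ, SSZ))))
  [5] S(S(S(add(Z, mul(SSZ, SSZ)))))
  [6] S(S(S(mul(SSZ, SSZ))))
  [7] S(S(S(add(SSZ, mul(SZ, SSZ)))))
  [8] S(S(S(S(add(SZ, mul(SZ, SSZ))))))
  [9] S(S(S(S(S(add(Z, mul(SZ, SSZ)))))))
  [10] S(S(S(S(S(mul(SZ, SSZ))))))
  [11] S(S(S(S(S(add(SSZ, mul(Z, SSZ)))))))
  [12] S(S(S(S(S(S(add(SZ, mul(Z, SSZ))))))))
  [13] S(S(S(S(S(S(S(add(Z, mul(Z, SSZ)))))))))
  [14] S(S(S(S(S(S(S(mul(Z, SSZ))))))))
  [15] S^7(Z)

Answer: normal form = S^7(Z)  (in 15 steps)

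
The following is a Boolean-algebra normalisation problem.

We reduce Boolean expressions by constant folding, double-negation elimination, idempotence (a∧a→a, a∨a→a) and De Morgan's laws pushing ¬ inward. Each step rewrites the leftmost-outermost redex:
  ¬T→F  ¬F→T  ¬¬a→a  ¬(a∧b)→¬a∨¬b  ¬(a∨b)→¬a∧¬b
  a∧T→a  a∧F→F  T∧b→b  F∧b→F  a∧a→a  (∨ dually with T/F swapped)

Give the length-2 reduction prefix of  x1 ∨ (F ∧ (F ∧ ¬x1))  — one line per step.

  start: x1 ∨ (F ∧ (F ∧ ¬x1))
  →1  x1 ∨ F
  →2  x1

Answer: after 2 steps: x1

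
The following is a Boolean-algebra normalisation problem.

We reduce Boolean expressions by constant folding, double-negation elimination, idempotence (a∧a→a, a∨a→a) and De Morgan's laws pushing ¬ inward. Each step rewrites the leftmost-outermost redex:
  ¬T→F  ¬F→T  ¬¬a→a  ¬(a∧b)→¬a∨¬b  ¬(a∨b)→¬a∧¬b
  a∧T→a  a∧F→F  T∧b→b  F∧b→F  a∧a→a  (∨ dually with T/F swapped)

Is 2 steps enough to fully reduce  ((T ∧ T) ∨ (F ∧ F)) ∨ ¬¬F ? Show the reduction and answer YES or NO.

  start: ((T ∧ T) ∨ (F ∧ F)) ∨ ¬¬F
  →1  (T ∨ (F ∧ F)) ∨ ¬¬F
  →2  T ∨ ¬¬F

Answer: NO — after 2 steps the term is T ∨ ¬¬F, not yet normal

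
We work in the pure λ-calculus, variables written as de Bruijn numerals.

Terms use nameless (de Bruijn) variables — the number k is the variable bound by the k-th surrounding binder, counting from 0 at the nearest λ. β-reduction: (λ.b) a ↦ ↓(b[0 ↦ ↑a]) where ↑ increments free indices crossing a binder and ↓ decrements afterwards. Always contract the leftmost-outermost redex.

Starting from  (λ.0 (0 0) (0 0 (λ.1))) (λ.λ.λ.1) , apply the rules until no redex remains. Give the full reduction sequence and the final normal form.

Answer: normal form = λ.λ.λ.λ.λ.λ.1  (in 5 steps)

Reduction:
  start: (λ.0 (0 0) (0 0 (λ.1))) (λ.λ.λ.1)
  →1  (λ.λ.λ.1) ((λ.λ.λ.1) (λ.λ.λ.1)) ((λ.λ.λ.1) (λ.λ.λ.1) (λ.λ.λ.λ.1))
  →2  (λ.λ.1) ((λ.λ.λ.1) (λ.λ.λ.1) (λ.λ.λ.λ.1))
  →3  λ.(λ.λ.λ.1) (λ.λ.λ.1) (λ.λ.λ.λ.1)
  →4  λ.(λ.λ.1) (λ.λ.λ.λ.1)
  →5  λ.λ.λ.λ.λ.λ.1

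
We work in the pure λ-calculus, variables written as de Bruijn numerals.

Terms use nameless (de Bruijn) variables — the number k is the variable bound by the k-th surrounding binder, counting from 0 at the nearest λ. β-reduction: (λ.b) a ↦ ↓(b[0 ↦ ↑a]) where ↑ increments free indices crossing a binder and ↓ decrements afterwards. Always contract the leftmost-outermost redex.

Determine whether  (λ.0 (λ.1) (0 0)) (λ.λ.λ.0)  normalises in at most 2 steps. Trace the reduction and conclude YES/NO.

  start: (λ.0 (λ.1) (0 0)) (λ.λ.λ.0)
  [1] (λ.λ.λ.0) (λ.λ.λ.λ.0) ((λ.λ.λ.0) (λ.λ.λ.0))
  [2] (λ.λ.0) ((λ.λ.λ.0) (λ.λ.λ.0))

Answer: NO — after 2 steps the term is (λ.λ.0) ((λ.λ.λ.0) (λ.λ.λ.0)), not yet normal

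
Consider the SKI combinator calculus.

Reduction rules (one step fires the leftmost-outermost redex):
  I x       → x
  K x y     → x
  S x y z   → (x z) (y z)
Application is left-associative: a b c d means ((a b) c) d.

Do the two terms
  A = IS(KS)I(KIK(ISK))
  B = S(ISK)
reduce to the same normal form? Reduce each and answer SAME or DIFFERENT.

Answer: SAME — A ⇓ S(SK), B ⇓ S(SK)

Reduction:
Term A:
  start: IS(KS)I(KIK(ISK))
  step 1: S(KS)I(KIK(ISK))
  step 2: KS(KIK(ISK))(I(KIK(ISK)))
  step 3: S(I(KIK(ISK)))
  step 4: S(KIK(ISK))
  step 5: S(I(ISK))
  step 6: S(ISK)
  step 7: S(SK)

Term B:
  start: S(ISK)
  step 1: S(SK)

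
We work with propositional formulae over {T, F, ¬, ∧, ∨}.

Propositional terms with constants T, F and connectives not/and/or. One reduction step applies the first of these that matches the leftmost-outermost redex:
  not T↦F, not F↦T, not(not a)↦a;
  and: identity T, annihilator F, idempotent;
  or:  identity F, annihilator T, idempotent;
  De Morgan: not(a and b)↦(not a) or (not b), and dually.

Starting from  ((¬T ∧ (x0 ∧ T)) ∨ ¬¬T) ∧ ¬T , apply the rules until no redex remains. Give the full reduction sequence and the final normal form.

  start: ((¬T ∧ (x0 ∧ T)) ∨ ¬¬T) ∧ ¬T
  step 1: ((F ∧ (x0 ∧ T)) ∨ ¬¬T) ∧ ¬T
  step 2: (F ∨ ¬¬T) ∧ ¬T
  step 3: ¬¬T ∧ ¬T
  step 4: T ∧ ¬T
  step 5: ¬T
  step 6: F

Answer: normal form = F  (in 6 steps)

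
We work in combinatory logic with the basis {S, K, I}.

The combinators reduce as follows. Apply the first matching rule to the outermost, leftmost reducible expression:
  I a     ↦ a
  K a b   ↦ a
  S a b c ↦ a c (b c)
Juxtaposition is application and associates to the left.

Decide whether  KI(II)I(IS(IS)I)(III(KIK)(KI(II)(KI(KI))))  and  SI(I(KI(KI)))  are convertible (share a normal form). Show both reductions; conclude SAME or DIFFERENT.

Answer: SAME — A ⇓ SII, B ⇓ SII

Working:
Term A:
  start: KI(II)I(IS(IS)I)(III(KIK)(KI(II)(KI(KI))))
  [1] II(IS(IS)I)(III(KIK)(KI(II)(KI(KI))))
  [2] I(IS(IS)I)(III(KIK)(KI(II)(KI(KI))))
  [3] IS(IS)I(III(KIK)(KI(II)(KI(KI))))
  [4] S(IS)I(III(KIK)(KI(II)(KI(KI))))
  [5] IS(III(KIK)(KI(II)(KI(KI))))(I(III(KIK)(KI(II)(KI(KI)))))
  [6] S(III(KIK)(KI(II)(KI(KI))))(I(III(KIK)(KI(II)(KI(KI)))))
  [7] S(II(KIK)(KI(II)(KI(KI))))(I(III(KIK)(KI(II)(KI(KI)))))
  [8] S(I(KIK)(KI(II)(KI(KI))))(I(III(KIK)(KI(II)(KI(KI)))))
  [9] S(KIK(KI(II)(KI(KI))))(I(III(KIK)(KI(II)(KI(KI)))))
  [10] S(I(KI(II)(KI(KI))))(I(III(KIK)(KI(II)(KI(KI)))))
  [11] S(KI(II)(KI(KI)))(I(III(KIK)(KI(II)(KI(KI)))))
  [12] S(I(KI(KI)))(I(III(KIK)(KI(II)(KI(KI)))))
  [13] S(KI(KI))(I(III(KIK)(KI(II)(KI(KI)))))
  [14] SI(I(III(KIK)(KI(II)(KI(KI)))))
  [15] SI(III(KIK)(KI(II)(KI(KI))))
  [16] SI(II(KIK)(KI(II)(KI(KI))))
  [17] SI(I(KIK)(KI(II)(KI(KI))))
  [18] SI(KIK(KI(II)(KI(KI))))
  [19] SI(I(KI(II)(KI(KI))))
  [20] SI(KI(II)(KI(KI)))
  [21] SI(I(KI(KI)))
  [22] SI(KI(KI))
  [23] SII

Term B:
  start: SI(I(KI(KI)))
  [1] SI(KI(KI))
  [2] SII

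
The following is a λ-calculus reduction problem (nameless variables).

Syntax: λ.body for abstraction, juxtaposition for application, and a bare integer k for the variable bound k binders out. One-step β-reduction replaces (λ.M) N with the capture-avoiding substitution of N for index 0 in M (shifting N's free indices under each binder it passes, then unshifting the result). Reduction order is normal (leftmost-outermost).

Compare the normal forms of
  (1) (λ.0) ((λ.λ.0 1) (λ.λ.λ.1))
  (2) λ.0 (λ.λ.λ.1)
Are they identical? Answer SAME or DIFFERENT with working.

Term A:
  start: (λ.0) ((λ.λ.0 1) (λ.λ.λ.1))
  →1  (λ.λ.0 1) (λ.λ.λ.1)
  →2  λ.0 (λ.λ.λ.1)

Term B:
  start: λ.0 (λ.λ.λ.1)

Answer: SAME — A ⇓ λ.0 (λ.λ.λ.1), B ⇓ λ.0 (λ.λ.λ.1)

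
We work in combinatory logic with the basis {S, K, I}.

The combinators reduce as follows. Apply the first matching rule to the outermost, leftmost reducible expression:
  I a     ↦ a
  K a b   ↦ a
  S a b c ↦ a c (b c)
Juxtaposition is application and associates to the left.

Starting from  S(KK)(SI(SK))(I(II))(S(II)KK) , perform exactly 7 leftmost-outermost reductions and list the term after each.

Answer: after 7 steps: I(SK(I(II)))

Derivation:
  start: S(KK)(SI(SK))(I(II))(S(II)KK)
  step 1: KK(I(II))(SI(SK)(I(II)))(S(II)KK)
  step 2: K(SI(SK)(I(II)))(S(II)KK)
  step 3: SI(SK)(I(II))
  step 4: I(I(II))(SK(I(II)))
  step 5: I(II)(SK(I(II)))
  step 6: II(SK(I(II)))
  step 7: I(SK(I(II)))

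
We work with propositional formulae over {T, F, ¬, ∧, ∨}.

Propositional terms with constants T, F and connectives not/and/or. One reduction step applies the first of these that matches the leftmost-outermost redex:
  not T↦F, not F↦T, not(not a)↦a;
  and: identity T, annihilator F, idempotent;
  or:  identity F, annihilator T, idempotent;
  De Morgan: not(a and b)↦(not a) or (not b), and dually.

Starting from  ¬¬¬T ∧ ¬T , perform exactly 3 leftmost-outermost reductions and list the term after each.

Answer: after 3 steps: F

Derivation:
  start: ¬¬¬T ∧ ¬T
  →1  ¬T ∧ ¬T
  →2  ¬T
  →3  F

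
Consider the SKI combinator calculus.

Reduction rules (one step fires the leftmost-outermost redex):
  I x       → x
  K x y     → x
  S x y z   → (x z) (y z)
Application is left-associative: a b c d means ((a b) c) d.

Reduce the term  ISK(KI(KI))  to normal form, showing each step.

Answer: normal form = SKI  (in 2 steps)

Working:
  start: ISK(KI(KI))
  step 1: SK(KI(KI))
  step 2: SKI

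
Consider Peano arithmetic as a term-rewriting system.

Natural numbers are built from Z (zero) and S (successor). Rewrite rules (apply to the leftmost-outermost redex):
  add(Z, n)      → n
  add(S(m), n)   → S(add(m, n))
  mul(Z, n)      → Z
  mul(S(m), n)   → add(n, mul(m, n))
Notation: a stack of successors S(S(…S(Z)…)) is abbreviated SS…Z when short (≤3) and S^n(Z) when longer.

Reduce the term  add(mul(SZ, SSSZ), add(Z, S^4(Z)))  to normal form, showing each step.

Answer: normal form = S^7(Z)  (in 11 steps)

Working:
  start: add(mul(SZ, SSSZ), add(Z, S^4(Z)))
  step 1: add(add(SSSZ, mul(Z, SSSZ)), add(Z, S^4(Z)))
  step 2: add(S(add(SSZ, mul(Z, SSSZ))), add(Z, S^4(Z)))
  step 3: S(add(add(SSZ, mul(Z, SSSZ)), add(Z, S^4(Z))))
  step 4: S(add(S(add(SZ, mul(Z, SSSZ))), add(Z, S^4(Z))))
  step 5: S(S(add(add(SZ, mul(Z, SSSZ)), add(Z, S^4(Z)))))
  step 6: S(S(add(S(add(Z, mul(Z, SSSZ))), add(Z, S^4(Z)))))
  step 7: S(S(S(add(add(Z, mul(Z, SSSZ)), add(Z, S^4(Z))))))
  step 8: S(S(S(add(mul(Z, SSSZ), add(Z, S^4(Z))))))
  step 9: S(S(S(add(Z, add(Z, S^4(Z))))))
  step 10: S(S(S(add(Z, S^4(Z)))))
  step 11: S^7(Z)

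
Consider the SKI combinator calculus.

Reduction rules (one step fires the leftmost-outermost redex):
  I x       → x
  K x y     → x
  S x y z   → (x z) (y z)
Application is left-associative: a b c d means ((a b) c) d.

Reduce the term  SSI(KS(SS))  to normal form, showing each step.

Answer: normal form = SSS  (in 4 steps)

Working:
  start: SSI(KS(SS))
  →1  S(KS(SS))(I(KS(SS)))
  →2  SS(I(KS(SS)))
  →3  SS(KS(SS))
  →4  SSS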